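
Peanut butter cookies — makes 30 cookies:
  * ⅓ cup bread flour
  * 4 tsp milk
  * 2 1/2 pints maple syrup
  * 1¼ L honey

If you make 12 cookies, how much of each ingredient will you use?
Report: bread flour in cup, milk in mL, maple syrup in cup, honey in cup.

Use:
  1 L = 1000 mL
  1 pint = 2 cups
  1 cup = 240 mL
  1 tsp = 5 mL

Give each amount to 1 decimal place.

Scaling factor: 12/30 = 2/5 = 0.4.
bread flour: 1/3 cup × 2/5 ≈ 0.1 cup
milk: 4 tsp × 2/5 × 5 mL/tsp = 8.0 mL
maple syrup: 2.5 pint × 2/5 × 2 cup/pint = 2.0 cup
honey: 1.25 L × 2/5 × 1000 mL/L ÷ 240 mL/cup ≈ 2.1 cup

bread flour: 0.1 cup; milk: 8.0 mL; maple syrup: 2.0 cup; honey: 2.1 cup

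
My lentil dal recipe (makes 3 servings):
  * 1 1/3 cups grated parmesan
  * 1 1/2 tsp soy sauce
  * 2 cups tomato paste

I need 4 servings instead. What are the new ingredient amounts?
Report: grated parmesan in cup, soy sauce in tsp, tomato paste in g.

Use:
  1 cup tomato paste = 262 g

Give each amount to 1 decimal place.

grated parmesan: 1.8 cup; soy sauce: 2.0 tsp; tomato paste: 698.7 g

Scaling factor: 4/3.
grated parmesan: 4/3 cup × 4/3 ≈ 1.8 cup
soy sauce: 1.5 tsp × 4/3 = 2.0 tsp
tomato paste: 2 cup × 4/3 × 262 g/cup ≈ 698.7 g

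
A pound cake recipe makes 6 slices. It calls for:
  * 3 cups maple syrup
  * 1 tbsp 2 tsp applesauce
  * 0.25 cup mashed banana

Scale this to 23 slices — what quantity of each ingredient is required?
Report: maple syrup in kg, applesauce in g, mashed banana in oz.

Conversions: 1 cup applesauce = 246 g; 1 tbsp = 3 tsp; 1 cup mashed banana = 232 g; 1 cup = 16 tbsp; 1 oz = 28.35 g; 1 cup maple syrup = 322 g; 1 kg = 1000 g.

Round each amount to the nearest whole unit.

maple syrup: 4 kg; applesauce: 98 g; mashed banana: 8 oz

Scaling factor: 23/6.
maple syrup: 3 cup × 23/6 × 322 g/cup ÷ 1000 g/kg ≈ 4 kg
applesauce: (1 tbsp + 2 tsp = 5/3 tbsp) × 23/6 ÷ 16 tbsp/cup × 246 g/cup ≈ 98 g
mashed banana: 0.25 cup × 23/6 × 232 g/cup ÷ 28.35 g/oz ≈ 8 oz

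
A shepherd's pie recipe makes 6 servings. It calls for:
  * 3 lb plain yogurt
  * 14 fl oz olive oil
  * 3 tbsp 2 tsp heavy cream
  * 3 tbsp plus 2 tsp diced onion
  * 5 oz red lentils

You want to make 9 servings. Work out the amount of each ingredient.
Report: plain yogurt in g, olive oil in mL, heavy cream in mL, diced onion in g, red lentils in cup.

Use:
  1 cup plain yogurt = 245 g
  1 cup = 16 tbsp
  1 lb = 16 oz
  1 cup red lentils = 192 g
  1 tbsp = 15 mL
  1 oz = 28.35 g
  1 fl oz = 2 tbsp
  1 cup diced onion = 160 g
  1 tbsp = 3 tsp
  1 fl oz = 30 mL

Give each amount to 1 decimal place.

plain yogurt: 2041.2 g; olive oil: 630.0 mL; heavy cream: 82.5 mL; diced onion: 55.0 g; red lentils: 1.1 cup

Scaling factor: 9/6 = 3/2 = 1.5.
plain yogurt: 3 lb × 3/2 × 16 oz/lb × 28.35 g/oz = 2041.2 g
olive oil: 14 fl oz × 3/2 × 30 mL/fl oz = 630.0 mL
heavy cream: (3 tbsp + 2 tsp = 11/3 tbsp) × 3/2 × 15 mL/tbsp = 82.5 mL
diced onion: (3 tbsp + 2 tsp = 11/3 tbsp) × 3/2 ÷ 16 tbsp/cup × 160 g/cup = 55.0 g
red lentils: 5 oz × 3/2 × 28.35 g/oz ÷ 192 g/cup ≈ 1.1 cup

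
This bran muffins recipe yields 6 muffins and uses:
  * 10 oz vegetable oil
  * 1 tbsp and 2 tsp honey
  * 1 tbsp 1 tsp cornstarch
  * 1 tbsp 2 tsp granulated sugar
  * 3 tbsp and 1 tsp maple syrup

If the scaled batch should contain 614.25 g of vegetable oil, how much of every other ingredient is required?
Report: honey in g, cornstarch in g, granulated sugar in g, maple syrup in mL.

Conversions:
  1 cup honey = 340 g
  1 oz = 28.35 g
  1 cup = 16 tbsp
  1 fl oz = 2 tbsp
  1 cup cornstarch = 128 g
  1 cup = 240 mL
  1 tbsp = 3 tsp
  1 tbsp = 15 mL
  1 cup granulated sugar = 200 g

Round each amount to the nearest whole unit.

The original recipe has 283.5 g of vegetable oil, so the scaling factor is 614.25 ÷ 283.5 = 13/6.
honey: (1 tbsp + 2 tsp = 5/3 tbsp) × 13/6 ÷ 16 tbsp/cup × 340 g/cup ≈ 77 g
cornstarch: (1 tbsp + 1 tsp = 4/3 tbsp) × 13/6 ÷ 16 tbsp/cup × 128 g/cup ≈ 23 g
granulated sugar: (1 tbsp + 2 tsp = 5/3 tbsp) × 13/6 ÷ 16 tbsp/cup × 200 g/cup ≈ 45 g
maple syrup: (3 tbsp + 1 tsp = 10/3 tbsp) × 13/6 × 15 mL/tbsp ≈ 108 mL

honey: 77 g; cornstarch: 23 g; granulated sugar: 45 g; maple syrup: 108 mL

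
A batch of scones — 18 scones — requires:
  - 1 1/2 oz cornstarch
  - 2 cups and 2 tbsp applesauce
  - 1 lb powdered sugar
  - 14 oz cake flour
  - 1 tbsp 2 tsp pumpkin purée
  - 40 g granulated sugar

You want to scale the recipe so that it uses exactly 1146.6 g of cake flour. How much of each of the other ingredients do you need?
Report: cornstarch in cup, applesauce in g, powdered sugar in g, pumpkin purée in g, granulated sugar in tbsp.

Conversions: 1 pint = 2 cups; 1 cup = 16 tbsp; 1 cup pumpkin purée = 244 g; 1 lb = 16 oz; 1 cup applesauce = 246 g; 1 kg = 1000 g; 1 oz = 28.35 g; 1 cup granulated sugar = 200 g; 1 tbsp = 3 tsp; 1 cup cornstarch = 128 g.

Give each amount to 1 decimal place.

The original recipe has 396.9 g of cake flour, so the scaling factor is 1146.6 ÷ 396.9 = 26/9.
cornstarch: 1.5 oz × 26/9 × 28.35 g/oz ÷ 128 g/cup ≈ 1.0 cup
applesauce: (2 cup + 2 tbsp = 2.125 cup) × 26/9 × 246 g/cup ≈ 1510.2 g
powdered sugar: 1 lb × 26/9 × 16 oz/lb × 28.35 g/oz = 1310.4 g
pumpkin purée: (1 tbsp + 2 tsp = 5/3 tbsp) × 26/9 ÷ 16 tbsp/cup × 244 g/cup ≈ 73.4 g
granulated sugar: 40 g × 26/9 ÷ 200 g/cup × 16 tbsp/cup ≈ 9.2 tbsp

cornstarch: 1.0 cup; applesauce: 1510.2 g; powdered sugar: 1310.4 g; pumpkin purée: 73.4 g; granulated sugar: 9.2 tbsp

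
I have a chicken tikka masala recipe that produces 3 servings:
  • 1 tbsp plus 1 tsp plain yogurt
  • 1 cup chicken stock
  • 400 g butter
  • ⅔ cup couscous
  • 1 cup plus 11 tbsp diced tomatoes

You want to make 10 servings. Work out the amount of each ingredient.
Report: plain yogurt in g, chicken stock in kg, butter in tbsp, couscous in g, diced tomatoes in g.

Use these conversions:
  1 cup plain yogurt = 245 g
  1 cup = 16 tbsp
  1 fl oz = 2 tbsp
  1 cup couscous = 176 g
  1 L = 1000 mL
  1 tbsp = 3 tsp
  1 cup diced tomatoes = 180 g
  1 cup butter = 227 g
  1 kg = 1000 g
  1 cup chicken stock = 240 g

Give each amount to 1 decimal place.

Scaling factor: 10/3.
plain yogurt: (1 tbsp + 1 tsp = 4/3 tbsp) × 10/3 ÷ 16 tbsp/cup × 245 g/cup ≈ 68.1 g
chicken stock: 1 cup × 10/3 × 240 g/cup ÷ 1000 g/kg = 0.8 kg
butter: 400 g × 10/3 ÷ 227 g/cup × 16 tbsp/cup ≈ 94.0 tbsp
couscous: 2/3 cup × 10/3 × 176 g/cup ≈ 391.1 g
diced tomatoes: (1 cup + 11 tbsp = 1.6875 cup) × 10/3 × 180 g/cup = 1012.5 g

plain yogurt: 68.1 g; chicken stock: 0.8 kg; butter: 94.0 tbsp; couscous: 391.1 g; diced tomatoes: 1012.5 g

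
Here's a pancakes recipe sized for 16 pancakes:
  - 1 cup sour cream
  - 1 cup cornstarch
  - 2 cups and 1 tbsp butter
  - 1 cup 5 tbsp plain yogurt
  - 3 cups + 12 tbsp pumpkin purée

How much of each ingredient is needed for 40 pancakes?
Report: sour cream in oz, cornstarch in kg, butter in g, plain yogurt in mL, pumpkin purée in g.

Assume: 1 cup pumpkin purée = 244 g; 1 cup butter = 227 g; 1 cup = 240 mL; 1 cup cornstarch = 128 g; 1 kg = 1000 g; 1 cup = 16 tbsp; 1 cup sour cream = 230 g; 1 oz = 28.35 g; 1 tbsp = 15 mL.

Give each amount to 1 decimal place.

sour cream: 20.3 oz; cornstarch: 0.3 kg; butter: 1170.5 g; plain yogurt: 787.5 mL; pumpkin purée: 2287.5 g

Scaling factor: 40/16 = 5/2 = 2.5.
sour cream: 1 cup × 5/2 × 230 g/cup ÷ 28.35 g/oz ≈ 20.3 oz
cornstarch: 1 cup × 5/2 × 128 g/cup ÷ 1000 g/kg ≈ 0.3 kg
butter: (2 cup + 1 tbsp = 2.0625 cup) × 5/2 × 227 g/cup ≈ 1170.5 g
plain yogurt: (1 cup + 5 tbsp = 1.3125 cup) × 5/2 × 240 mL/cup = 787.5 mL
pumpkin purée: (3 cup + 12 tbsp = 3.75 cup) × 5/2 × 244 g/cup = 2287.5 g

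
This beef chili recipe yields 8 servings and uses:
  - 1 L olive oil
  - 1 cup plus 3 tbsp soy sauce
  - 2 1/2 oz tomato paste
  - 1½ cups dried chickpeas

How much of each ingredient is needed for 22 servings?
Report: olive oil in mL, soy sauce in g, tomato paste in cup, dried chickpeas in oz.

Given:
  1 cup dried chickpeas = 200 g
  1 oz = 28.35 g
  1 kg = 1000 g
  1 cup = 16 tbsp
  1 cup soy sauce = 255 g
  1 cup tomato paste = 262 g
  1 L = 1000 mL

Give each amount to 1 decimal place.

Scaling factor: 22/8 = 11/4 = 2.75.
olive oil: 1 L × 11/4 × 1000 mL/L = 2750.0 mL
soy sauce: (1 cup + 3 tbsp = 1.1875 cup) × 11/4 × 255 g/cup ≈ 832.7 g
tomato paste: 2.5 oz × 11/4 × 28.35 g/oz ÷ 262 g/cup ≈ 0.7 cup
dried chickpeas: 1.5 cup × 11/4 × 200 g/cup ÷ 28.35 g/oz ≈ 29.1 oz

olive oil: 2750.0 mL; soy sauce: 832.7 g; tomato paste: 0.7 cup; dried chickpeas: 29.1 oz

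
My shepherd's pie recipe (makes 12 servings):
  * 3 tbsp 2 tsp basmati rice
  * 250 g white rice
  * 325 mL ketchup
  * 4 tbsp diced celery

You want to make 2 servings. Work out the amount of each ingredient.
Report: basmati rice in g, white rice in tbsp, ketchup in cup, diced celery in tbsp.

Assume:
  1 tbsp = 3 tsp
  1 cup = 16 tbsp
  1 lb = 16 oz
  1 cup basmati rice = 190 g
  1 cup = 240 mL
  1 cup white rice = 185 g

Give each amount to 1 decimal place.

basmati rice: 7.3 g; white rice: 3.6 tbsp; ketchup: 0.2 cup; diced celery: 0.7 tbsp

Scaling factor: 2/12 = 1/6.
basmati rice: (3 tbsp + 2 tsp = 11/3 tbsp) × 1/6 ÷ 16 tbsp/cup × 190 g/cup ≈ 7.3 g
white rice: 250 g × 1/6 ÷ 185 g/cup × 16 tbsp/cup ≈ 3.6 tbsp
ketchup: 325 mL × 1/6 ÷ 240 mL/cup ≈ 0.2 cup
diced celery: 4 tbsp × 1/6 ≈ 0.7 tbsp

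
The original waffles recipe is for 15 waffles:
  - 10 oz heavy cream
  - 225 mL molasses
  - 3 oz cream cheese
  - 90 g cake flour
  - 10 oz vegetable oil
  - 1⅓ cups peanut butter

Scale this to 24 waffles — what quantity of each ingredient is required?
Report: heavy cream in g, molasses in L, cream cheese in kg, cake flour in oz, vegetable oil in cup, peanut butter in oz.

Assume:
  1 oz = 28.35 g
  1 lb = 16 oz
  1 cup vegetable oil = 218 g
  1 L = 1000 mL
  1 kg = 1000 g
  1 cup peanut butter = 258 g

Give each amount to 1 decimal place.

Scaling factor: 24/15 = 8/5 = 1.6.
heavy cream: 10 oz × 8/5 × 28.35 g/oz = 453.6 g
molasses: 225 mL × 8/5 ÷ 1000 mL/L ≈ 0.4 L
cream cheese: 3 oz × 8/5 × 28.35 g/oz ÷ 1000 g/kg ≈ 0.1 kg
cake flour: 90 g × 8/5 ÷ 28.35 g/oz ≈ 5.1 oz
vegetable oil: 10 oz × 8/5 × 28.35 g/oz ÷ 218 g/cup ≈ 2.1 cup
peanut butter: 4/3 cup × 8/5 × 258 g/cup ÷ 28.35 g/oz ≈ 19.4 oz

heavy cream: 453.6 g; molasses: 0.4 L; cream cheese: 0.1 kg; cake flour: 5.1 oz; vegetable oil: 2.1 cup; peanut butter: 19.4 oz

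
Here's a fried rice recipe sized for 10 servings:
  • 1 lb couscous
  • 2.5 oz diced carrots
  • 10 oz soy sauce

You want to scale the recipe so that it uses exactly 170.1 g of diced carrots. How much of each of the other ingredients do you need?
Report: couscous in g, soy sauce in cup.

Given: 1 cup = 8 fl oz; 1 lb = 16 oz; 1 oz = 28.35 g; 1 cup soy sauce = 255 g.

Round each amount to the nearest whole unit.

The original recipe has 70.875 g of diced carrots, so the scaling factor is 170.1 ÷ 70.875 = 12/5 = 2.4.
couscous: 1 lb × 12/5 × 16 oz/lb × 28.35 g/oz ≈ 1089 g
soy sauce: 10 oz × 12/5 × 28.35 g/oz ÷ 255 g/cup ≈ 3 cup

couscous: 1089 g; soy sauce: 3 cup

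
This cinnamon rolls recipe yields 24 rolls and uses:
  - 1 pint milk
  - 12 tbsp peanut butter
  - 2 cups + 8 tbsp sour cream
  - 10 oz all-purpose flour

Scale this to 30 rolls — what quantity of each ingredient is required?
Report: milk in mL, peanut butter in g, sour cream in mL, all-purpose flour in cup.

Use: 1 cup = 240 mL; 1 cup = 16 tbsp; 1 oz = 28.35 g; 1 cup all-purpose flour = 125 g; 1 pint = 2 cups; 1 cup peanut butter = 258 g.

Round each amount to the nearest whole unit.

milk: 600 mL; peanut butter: 242 g; sour cream: 750 mL; all-purpose flour: 3 cup

Scaling factor: 30/24 = 5/4 = 1.25.
milk: 1 pint × 5/4 × 2 cup/pint × 240 mL/cup = 600 mL
peanut butter: 12 tbsp × 5/4 ÷ 16 tbsp/cup × 258 g/cup ≈ 242 g
sour cream: (2 cup + 8 tbsp = 2.5 cup) × 5/4 × 240 mL/cup = 750 mL
all-purpose flour: 10 oz × 5/4 × 28.35 g/oz ÷ 125 g/cup ≈ 3 cup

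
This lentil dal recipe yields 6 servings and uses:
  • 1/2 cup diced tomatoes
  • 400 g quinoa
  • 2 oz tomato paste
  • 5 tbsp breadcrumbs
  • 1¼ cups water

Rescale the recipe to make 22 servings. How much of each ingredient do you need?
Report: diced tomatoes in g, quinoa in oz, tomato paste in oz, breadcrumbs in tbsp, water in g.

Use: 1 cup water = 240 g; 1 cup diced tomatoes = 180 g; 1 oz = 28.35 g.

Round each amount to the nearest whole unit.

Scaling factor: 22/6 = 11/3.
diced tomatoes: 0.5 cup × 11/3 × 180 g/cup = 330 g
quinoa: 400 g × 11/3 ÷ 28.35 g/oz ≈ 52 oz
tomato paste: 2 oz × 11/3 ≈ 7 oz
breadcrumbs: 5 tbsp × 11/3 ≈ 18 tbsp
water: 1.25 cup × 11/3 × 240 g/cup = 1100 g

diced tomatoes: 330 g; quinoa: 52 oz; tomato paste: 7 oz; breadcrumbs: 18 tbsp; water: 1100 g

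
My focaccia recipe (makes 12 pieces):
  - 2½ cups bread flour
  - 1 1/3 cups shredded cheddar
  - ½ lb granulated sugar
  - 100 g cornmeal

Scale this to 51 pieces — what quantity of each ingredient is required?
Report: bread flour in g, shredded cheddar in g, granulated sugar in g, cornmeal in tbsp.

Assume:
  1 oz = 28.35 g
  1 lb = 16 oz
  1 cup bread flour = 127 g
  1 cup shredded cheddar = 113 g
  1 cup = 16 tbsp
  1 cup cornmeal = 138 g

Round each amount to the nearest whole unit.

Scaling factor: 51/12 = 17/4 = 4.25.
bread flour: 2.5 cup × 17/4 × 127 g/cup ≈ 1349 g
shredded cheddar: 4/3 cup × 17/4 × 113 g/cup ≈ 640 g
granulated sugar: 0.5 lb × 17/4 × 16 oz/lb × 28.35 g/oz ≈ 964 g
cornmeal: 100 g × 17/4 ÷ 138 g/cup × 16 tbsp/cup ≈ 49 tbsp

bread flour: 1349 g; shredded cheddar: 640 g; granulated sugar: 964 g; cornmeal: 49 tbsp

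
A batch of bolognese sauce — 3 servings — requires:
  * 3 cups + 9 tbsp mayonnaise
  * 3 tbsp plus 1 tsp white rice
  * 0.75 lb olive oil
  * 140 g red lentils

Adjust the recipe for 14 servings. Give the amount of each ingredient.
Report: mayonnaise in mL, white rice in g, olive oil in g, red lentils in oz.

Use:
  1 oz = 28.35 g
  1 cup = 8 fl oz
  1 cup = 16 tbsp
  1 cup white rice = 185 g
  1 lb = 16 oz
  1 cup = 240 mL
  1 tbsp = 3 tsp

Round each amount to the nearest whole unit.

mayonnaise: 3990 mL; white rice: 180 g; olive oil: 1588 g; red lentils: 23 oz

Scaling factor: 14/3.
mayonnaise: (3 cup + 9 tbsp = 3.5625 cup) × 14/3 × 240 mL/cup = 3990 mL
white rice: (3 tbsp + 1 tsp = 10/3 tbsp) × 14/3 ÷ 16 tbsp/cup × 185 g/cup ≈ 180 g
olive oil: 0.75 lb × 14/3 × 16 oz/lb × 28.35 g/oz ≈ 1588 g
red lentils: 140 g × 14/3 ÷ 28.35 g/oz ≈ 23 oz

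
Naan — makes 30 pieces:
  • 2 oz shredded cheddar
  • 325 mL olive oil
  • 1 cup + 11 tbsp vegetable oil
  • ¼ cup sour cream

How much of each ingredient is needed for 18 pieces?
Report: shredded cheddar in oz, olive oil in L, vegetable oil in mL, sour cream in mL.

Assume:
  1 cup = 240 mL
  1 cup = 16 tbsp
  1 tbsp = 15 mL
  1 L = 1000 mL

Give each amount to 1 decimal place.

shredded cheddar: 1.2 oz; olive oil: 0.2 L; vegetable oil: 243.0 mL; sour cream: 36.0 mL

Scaling factor: 18/30 = 3/5 = 0.6.
shredded cheddar: 2 oz × 3/5 = 1.2 oz
olive oil: 325 mL × 3/5 ÷ 1000 mL/L ≈ 0.2 L
vegetable oil: (1 cup + 11 tbsp = 1.6875 cup) × 3/5 × 240 mL/cup = 243.0 mL
sour cream: 0.25 cup × 3/5 × 240 mL/cup = 36.0 mL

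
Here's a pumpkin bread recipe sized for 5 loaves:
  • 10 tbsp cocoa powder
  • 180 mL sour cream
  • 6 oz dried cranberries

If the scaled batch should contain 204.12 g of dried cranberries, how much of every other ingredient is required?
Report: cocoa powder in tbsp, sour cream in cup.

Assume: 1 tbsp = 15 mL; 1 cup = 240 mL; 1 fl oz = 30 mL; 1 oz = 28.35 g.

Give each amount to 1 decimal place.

The original recipe has 170.1 g of dried cranberries, so the scaling factor is 204.12 ÷ 170.1 = 6/5 = 1.2.
cocoa powder: 10 tbsp × 6/5 = 12.0 tbsp
sour cream: 180 mL × 6/5 ÷ 240 mL/cup = 0.9 cup

cocoa powder: 12.0 tbsp; sour cream: 0.9 cup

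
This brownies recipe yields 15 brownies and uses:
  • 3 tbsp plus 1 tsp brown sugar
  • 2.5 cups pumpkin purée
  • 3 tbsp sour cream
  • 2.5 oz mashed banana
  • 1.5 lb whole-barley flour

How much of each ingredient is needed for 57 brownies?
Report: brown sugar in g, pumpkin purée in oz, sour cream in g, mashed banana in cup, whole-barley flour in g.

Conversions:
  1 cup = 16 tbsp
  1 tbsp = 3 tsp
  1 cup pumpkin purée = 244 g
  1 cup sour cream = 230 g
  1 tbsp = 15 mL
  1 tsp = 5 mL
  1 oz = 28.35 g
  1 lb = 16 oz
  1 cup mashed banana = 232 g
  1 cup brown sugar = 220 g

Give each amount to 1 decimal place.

brown sugar: 174.2 g; pumpkin purée: 81.8 oz; sour cream: 163.9 g; mashed banana: 1.2 cup; whole-barley flour: 2585.5 g

Scaling factor: 57/15 = 19/5 = 3.8.
brown sugar: (3 tbsp + 1 tsp = 10/3 tbsp) × 19/5 ÷ 16 tbsp/cup × 220 g/cup ≈ 174.2 g
pumpkin purée: 2.5 cup × 19/5 × 244 g/cup ÷ 28.35 g/oz ≈ 81.8 oz
sour cream: 3 tbsp × 19/5 ÷ 16 tbsp/cup × 230 g/cup ≈ 163.9 g
mashed banana: 2.5 oz × 19/5 × 28.35 g/oz ÷ 232 g/cup ≈ 1.2 cup
whole-barley flour: 1.5 lb × 19/5 × 16 oz/lb × 28.35 g/oz ≈ 2585.5 g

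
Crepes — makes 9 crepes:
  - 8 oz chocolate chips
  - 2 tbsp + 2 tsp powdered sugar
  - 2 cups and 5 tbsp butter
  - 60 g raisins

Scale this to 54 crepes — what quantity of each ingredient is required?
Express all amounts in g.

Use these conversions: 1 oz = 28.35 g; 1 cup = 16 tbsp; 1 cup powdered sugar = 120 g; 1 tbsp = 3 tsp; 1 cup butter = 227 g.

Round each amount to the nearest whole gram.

Scaling factor: 54/9 = 6.
chocolate chips: 8 oz × 6 × 28.35 g/oz ≈ 1361 g
powdered sugar: (2 tbsp + 2 tsp = 8/3 tbsp) × 6 ÷ 16 tbsp/cup × 120 g/cup = 120 g
butter: (2 cup + 5 tbsp = 2.3125 cup) × 6 × 227 g/cup ≈ 3150 g
raisins: 60 g × 6 = 360 g

chocolate chips: 1361 g; powdered sugar: 120 g; butter: 3150 g; raisins: 360 g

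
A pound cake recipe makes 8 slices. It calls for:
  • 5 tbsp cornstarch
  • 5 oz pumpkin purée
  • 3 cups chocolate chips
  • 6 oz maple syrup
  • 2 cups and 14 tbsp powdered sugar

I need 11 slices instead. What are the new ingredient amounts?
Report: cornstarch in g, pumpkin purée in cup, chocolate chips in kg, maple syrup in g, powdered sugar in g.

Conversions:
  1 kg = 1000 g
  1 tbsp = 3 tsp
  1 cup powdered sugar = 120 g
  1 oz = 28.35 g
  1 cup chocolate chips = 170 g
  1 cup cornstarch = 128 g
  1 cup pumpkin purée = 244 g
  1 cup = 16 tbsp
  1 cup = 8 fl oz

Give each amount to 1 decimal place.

Scaling factor: 11/8 = 1.375.
cornstarch: 5 tbsp × 11/8 ÷ 16 tbsp/cup × 128 g/cup = 55.0 g
pumpkin purée: 5 oz × 11/8 × 28.35 g/oz ÷ 244 g/cup ≈ 0.8 cup
chocolate chips: 3 cup × 11/8 × 170 g/cup ÷ 1000 g/kg ≈ 0.7 kg
maple syrup: 6 oz × 11/8 × 28.35 g/oz ≈ 233.9 g
powdered sugar: (2 cup + 14 tbsp = 2.875 cup) × 11/8 × 120 g/cup ≈ 474.4 g

cornstarch: 55.0 g; pumpkin purée: 0.8 cup; chocolate chips: 0.7 kg; maple syrup: 233.9 g; powdered sugar: 474.4 g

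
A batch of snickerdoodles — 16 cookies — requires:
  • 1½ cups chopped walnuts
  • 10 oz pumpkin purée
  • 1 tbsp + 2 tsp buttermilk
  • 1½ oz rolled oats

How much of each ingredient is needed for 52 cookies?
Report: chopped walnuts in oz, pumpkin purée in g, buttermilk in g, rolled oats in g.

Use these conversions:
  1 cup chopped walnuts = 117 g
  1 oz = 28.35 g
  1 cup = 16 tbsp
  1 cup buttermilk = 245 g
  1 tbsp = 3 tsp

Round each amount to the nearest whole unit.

chopped walnuts: 20 oz; pumpkin purée: 921 g; buttermilk: 83 g; rolled oats: 138 g

Scaling factor: 52/16 = 13/4 = 3.25.
chopped walnuts: 1.5 cup × 13/4 × 117 g/cup ÷ 28.35 g/oz ≈ 20 oz
pumpkin purée: 10 oz × 13/4 × 28.35 g/oz ≈ 921 g
buttermilk: (1 tbsp + 2 tsp = 5/3 tbsp) × 13/4 ÷ 16 tbsp/cup × 245 g/cup ≈ 83 g
rolled oats: 1.5 oz × 13/4 × 28.35 g/oz ≈ 138 g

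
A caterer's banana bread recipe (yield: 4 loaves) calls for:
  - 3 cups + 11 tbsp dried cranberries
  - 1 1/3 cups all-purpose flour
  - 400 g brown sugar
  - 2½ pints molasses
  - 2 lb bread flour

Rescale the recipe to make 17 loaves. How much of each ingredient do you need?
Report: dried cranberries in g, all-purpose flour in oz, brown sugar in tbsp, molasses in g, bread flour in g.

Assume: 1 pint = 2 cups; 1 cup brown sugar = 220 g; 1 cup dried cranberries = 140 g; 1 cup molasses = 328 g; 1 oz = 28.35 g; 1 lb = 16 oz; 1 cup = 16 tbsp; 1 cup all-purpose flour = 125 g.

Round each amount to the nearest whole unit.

Scaling factor: 17/4 = 4.25.
dried cranberries: (3 cup + 11 tbsp = 3.6875 cup) × 17/4 × 140 g/cup ≈ 2194 g
all-purpose flour: 4/3 cup × 17/4 × 125 g/cup ÷ 28.35 g/oz ≈ 25 oz
brown sugar: 400 g × 17/4 ÷ 220 g/cup × 16 tbsp/cup ≈ 124 tbsp
molasses: 2.5 pint × 17/4 × 2 cup/pint × 328 g/cup = 6970 g
bread flour: 2 lb × 17/4 × 16 oz/lb × 28.35 g/oz ≈ 3856 g

dried cranberries: 2194 g; all-purpose flour: 25 oz; brown sugar: 124 tbsp; molasses: 6970 g; bread flour: 3856 g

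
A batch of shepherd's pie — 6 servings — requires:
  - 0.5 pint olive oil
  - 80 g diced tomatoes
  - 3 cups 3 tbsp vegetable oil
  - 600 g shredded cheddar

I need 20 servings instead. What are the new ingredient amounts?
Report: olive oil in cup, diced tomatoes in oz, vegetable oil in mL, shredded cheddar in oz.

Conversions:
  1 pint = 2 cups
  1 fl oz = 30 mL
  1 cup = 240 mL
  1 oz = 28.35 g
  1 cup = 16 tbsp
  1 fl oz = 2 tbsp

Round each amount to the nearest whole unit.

olive oil: 3 cup; diced tomatoes: 9 oz; vegetable oil: 2550 mL; shredded cheddar: 71 oz

Scaling factor: 20/6 = 10/3.
olive oil: 0.5 pint × 10/3 × 2 cup/pint ≈ 3 cup
diced tomatoes: 80 g × 10/3 ÷ 28.35 g/oz ≈ 9 oz
vegetable oil: (3 cup + 3 tbsp = 3.1875 cup) × 10/3 × 240 mL/cup = 2550 mL
shredded cheddar: 600 g × 10/3 ÷ 28.35 g/oz ≈ 71 oz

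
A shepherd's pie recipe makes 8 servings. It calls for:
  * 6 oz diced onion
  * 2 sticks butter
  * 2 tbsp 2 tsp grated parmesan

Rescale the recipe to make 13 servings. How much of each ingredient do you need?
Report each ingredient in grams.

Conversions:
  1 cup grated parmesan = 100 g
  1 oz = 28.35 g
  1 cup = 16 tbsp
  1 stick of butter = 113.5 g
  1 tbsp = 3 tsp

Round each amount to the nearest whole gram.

Scaling factor: 13/8 = 1.625.
diced onion: 6 oz × 13/8 × 28.35 g/oz ≈ 276 g
butter: 2 stick × 13/8 × 113.5 g/stick ≈ 369 g
grated parmesan: (2 tbsp + 2 tsp = 8/3 tbsp) × 13/8 ÷ 16 tbsp/cup × 100 g/cup ≈ 27 g

diced onion: 276 g; butter: 369 g; grated parmesan: 27 g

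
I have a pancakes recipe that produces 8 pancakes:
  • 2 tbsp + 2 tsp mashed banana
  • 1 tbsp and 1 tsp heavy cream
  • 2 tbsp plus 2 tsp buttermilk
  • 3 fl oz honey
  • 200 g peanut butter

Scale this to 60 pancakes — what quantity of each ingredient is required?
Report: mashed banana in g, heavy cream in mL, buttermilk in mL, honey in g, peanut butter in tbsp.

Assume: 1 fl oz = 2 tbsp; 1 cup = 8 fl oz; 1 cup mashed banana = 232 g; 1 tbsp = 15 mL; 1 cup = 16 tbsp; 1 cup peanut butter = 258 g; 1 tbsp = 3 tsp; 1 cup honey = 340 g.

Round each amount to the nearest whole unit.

mashed banana: 290 g; heavy cream: 150 mL; buttermilk: 300 mL; honey: 956 g; peanut butter: 93 tbsp

Scaling factor: 60/8 = 15/2 = 7.5.
mashed banana: (2 tbsp + 2 tsp = 8/3 tbsp) × 15/2 ÷ 16 tbsp/cup × 232 g/cup = 290 g
heavy cream: (1 tbsp + 1 tsp = 4/3 tbsp) × 15/2 × 15 mL/tbsp = 150 mL
buttermilk: (2 tbsp + 2 tsp = 8/3 tbsp) × 15/2 × 15 mL/tbsp = 300 mL
honey: 3 fl oz × 15/2 ÷ 8 fl oz/cup × 340 g/cup ≈ 956 g
peanut butter: 200 g × 15/2 ÷ 258 g/cup × 16 tbsp/cup ≈ 93 tbsp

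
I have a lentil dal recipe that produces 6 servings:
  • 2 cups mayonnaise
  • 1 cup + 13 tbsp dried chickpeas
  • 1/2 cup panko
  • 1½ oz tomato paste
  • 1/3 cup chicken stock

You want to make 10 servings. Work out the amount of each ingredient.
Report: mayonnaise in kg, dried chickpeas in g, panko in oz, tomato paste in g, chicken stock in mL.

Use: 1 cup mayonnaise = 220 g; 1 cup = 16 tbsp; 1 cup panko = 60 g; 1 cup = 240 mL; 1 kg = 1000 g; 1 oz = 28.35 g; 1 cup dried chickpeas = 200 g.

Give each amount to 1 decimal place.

mayonnaise: 0.7 kg; dried chickpeas: 604.2 g; panko: 1.8 oz; tomato paste: 70.9 g; chicken stock: 133.3 mL

Scaling factor: 10/6 = 5/3.
mayonnaise: 2 cup × 5/3 × 220 g/cup ÷ 1000 g/kg ≈ 0.7 kg
dried chickpeas: (1 cup + 13 tbsp = 1.8125 cup) × 5/3 × 200 g/cup ≈ 604.2 g
panko: 0.5 cup × 5/3 × 60 g/cup ÷ 28.35 g/oz ≈ 1.8 oz
tomato paste: 1.5 oz × 5/3 × 28.35 g/oz ≈ 70.9 g
chicken stock: 1/3 cup × 5/3 × 240 mL/cup ≈ 133.3 mL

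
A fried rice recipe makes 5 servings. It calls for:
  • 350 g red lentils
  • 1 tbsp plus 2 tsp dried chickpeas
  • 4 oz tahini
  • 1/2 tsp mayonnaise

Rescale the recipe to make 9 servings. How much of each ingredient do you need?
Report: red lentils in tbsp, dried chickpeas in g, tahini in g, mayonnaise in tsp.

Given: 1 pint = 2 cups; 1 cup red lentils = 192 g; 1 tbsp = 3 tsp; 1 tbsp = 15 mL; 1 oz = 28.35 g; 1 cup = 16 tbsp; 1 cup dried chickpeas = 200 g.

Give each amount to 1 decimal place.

Scaling factor: 9/5 = 1.8.
red lentils: 350 g × 9/5 ÷ 192 g/cup × 16 tbsp/cup = 52.5 tbsp
dried chickpeas: (1 tbsp + 2 tsp = 5/3 tbsp) × 9/5 ÷ 16 tbsp/cup × 200 g/cup = 37.5 g
tahini: 4 oz × 9/5 × 28.35 g/oz ≈ 204.1 g
mayonnaise: 0.5 tsp × 9/5 = 0.9 tsp

red lentils: 52.5 tbsp; dried chickpeas: 37.5 g; tahini: 204.1 g; mayonnaise: 0.9 tsp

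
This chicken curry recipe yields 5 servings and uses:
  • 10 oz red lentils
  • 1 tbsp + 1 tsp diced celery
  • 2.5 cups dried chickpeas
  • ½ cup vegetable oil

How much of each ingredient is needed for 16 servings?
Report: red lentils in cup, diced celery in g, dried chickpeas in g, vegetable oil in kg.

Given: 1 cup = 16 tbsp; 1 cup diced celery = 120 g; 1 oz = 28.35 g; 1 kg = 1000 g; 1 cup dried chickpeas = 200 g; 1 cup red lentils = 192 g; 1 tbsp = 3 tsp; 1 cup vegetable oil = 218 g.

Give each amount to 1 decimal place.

Scaling factor: 16/5 = 3.2.
red lentils: 10 oz × 16/5 × 28.35 g/oz ÷ 192 g/cup ≈ 4.7 cup
diced celery: (1 tbsp + 1 tsp = 4/3 tbsp) × 16/5 ÷ 16 tbsp/cup × 120 g/cup = 32.0 g
dried chickpeas: 2.5 cup × 16/5 × 200 g/cup = 1600.0 g
vegetable oil: 0.5 cup × 16/5 × 218 g/cup ÷ 1000 g/kg ≈ 0.3 kg

red lentils: 4.7 cup; diced celery: 32.0 g; dried chickpeas: 1600.0 g; vegetable oil: 0.3 kg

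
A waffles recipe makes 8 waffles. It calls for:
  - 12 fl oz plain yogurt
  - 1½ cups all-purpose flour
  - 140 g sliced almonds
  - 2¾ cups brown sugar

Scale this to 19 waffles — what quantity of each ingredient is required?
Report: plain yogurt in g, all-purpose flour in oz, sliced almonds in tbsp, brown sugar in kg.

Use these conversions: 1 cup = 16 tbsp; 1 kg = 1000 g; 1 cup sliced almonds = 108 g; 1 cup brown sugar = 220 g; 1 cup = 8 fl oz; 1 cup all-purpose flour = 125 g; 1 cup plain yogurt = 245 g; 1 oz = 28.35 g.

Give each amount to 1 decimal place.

plain yogurt: 872.8 g; all-purpose flour: 15.7 oz; sliced almonds: 49.3 tbsp; brown sugar: 1.4 kg

Scaling factor: 19/8 = 2.375.
plain yogurt: 12 fl oz × 19/8 ÷ 8 fl oz/cup × 245 g/cup ≈ 872.8 g
all-purpose flour: 1.5 cup × 19/8 × 125 g/cup ÷ 28.35 g/oz ≈ 15.7 oz
sliced almonds: 140 g × 19/8 ÷ 108 g/cup × 16 tbsp/cup ≈ 49.3 tbsp
brown sugar: 2.75 cup × 19/8 × 220 g/cup ÷ 1000 g/kg ≈ 1.4 kg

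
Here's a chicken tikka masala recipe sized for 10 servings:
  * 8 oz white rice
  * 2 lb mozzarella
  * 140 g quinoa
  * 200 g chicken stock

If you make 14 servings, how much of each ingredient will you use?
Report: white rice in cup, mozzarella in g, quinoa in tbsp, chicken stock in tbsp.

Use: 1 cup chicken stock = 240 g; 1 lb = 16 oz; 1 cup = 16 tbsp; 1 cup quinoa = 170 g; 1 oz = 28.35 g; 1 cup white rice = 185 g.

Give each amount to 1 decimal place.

white rice: 1.7 cup; mozzarella: 1270.1 g; quinoa: 18.4 tbsp; chicken stock: 18.7 tbsp

Scaling factor: 14/10 = 7/5 = 1.4.
white rice: 8 oz × 7/5 × 28.35 g/oz ÷ 185 g/cup ≈ 1.7 cup
mozzarella: 2 lb × 7/5 × 16 oz/lb × 28.35 g/oz ≈ 1270.1 g
quinoa: 140 g × 7/5 ÷ 170 g/cup × 16 tbsp/cup ≈ 18.4 tbsp
chicken stock: 200 g × 7/5 ÷ 240 g/cup × 16 tbsp/cup ≈ 18.7 tbsp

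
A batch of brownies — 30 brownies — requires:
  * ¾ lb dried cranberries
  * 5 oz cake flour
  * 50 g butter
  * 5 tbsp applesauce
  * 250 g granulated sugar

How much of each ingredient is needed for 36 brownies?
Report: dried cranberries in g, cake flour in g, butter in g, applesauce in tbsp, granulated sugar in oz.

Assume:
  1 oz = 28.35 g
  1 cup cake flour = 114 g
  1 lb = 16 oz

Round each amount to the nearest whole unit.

Scaling factor: 36/30 = 6/5 = 1.2.
dried cranberries: 0.75 lb × 6/5 × 16 oz/lb × 28.35 g/oz ≈ 408 g
cake flour: 5 oz × 6/5 × 28.35 g/oz ≈ 170 g
butter: 50 g × 6/5 = 60 g
applesauce: 5 tbsp × 6/5 = 6 tbsp
granulated sugar: 250 g × 6/5 ÷ 28.35 g/oz ≈ 11 oz

dried cranberries: 408 g; cake flour: 170 g; butter: 60 g; applesauce: 6 tbsp; granulated sugar: 11 oz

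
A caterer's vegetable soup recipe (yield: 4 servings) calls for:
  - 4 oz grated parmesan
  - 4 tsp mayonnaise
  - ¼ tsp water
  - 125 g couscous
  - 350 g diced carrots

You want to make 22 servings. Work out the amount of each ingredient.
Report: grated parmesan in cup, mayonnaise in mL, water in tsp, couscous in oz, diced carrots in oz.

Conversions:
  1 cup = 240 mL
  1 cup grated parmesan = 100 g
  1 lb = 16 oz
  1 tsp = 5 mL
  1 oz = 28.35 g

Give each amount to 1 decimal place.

grated parmesan: 6.2 cup; mayonnaise: 110.0 mL; water: 1.4 tsp; couscous: 24.3 oz; diced carrots: 67.9 oz

Scaling factor: 22/4 = 11/2 = 5.5.
grated parmesan: 4 oz × 11/2 × 28.35 g/oz ÷ 100 g/cup ≈ 6.2 cup
mayonnaise: 4 tsp × 11/2 × 5 mL/tsp = 110.0 mL
water: 0.25 tsp × 11/2 ≈ 1.4 tsp
couscous: 125 g × 11/2 ÷ 28.35 g/oz ≈ 24.3 oz
diced carrots: 350 g × 11/2 ÷ 28.35 g/oz ≈ 67.9 oz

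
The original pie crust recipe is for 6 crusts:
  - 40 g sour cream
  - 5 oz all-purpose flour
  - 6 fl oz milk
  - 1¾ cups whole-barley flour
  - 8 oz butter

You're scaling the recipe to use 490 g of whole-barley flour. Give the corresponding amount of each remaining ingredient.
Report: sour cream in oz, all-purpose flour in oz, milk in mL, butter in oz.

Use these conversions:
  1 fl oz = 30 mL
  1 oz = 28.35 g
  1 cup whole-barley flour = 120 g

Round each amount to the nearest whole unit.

sour cream: 3 oz; all-purpose flour: 12 oz; milk: 420 mL; butter: 19 oz

The original recipe has 210 g of whole-barley flour, so the scaling factor is 490 ÷ 210 = 7/3.
sour cream: 40 g × 7/3 ÷ 28.35 g/oz ≈ 3 oz
all-purpose flour: 5 oz × 7/3 ≈ 12 oz
milk: 6 fl oz × 7/3 × 30 mL/fl oz = 420 mL
butter: 8 oz × 7/3 ≈ 19 oz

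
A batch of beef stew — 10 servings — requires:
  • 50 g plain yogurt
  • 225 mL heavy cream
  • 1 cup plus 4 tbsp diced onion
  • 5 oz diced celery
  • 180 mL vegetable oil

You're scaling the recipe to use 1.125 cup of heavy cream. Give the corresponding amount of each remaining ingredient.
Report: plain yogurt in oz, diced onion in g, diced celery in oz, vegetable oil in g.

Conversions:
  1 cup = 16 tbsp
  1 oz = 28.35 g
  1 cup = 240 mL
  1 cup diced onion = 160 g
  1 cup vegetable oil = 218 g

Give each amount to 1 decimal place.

The original recipe has 0.9375 cup of heavy cream, so the scaling factor is 1.125 ÷ 0.9375 = 6/5 = 1.2.
plain yogurt: 50 g × 6/5 ÷ 28.35 g/oz ≈ 2.1 oz
diced onion: (1 cup + 4 tbsp = 1.25 cup) × 6/5 × 160 g/cup = 240.0 g
diced celery: 5 oz × 6/5 = 6.0 oz
vegetable oil: 180 mL × 6/5 ÷ 240 mL/cup × 218 g/cup = 196.2 g

plain yogurt: 2.1 oz; diced onion: 240.0 g; diced celery: 6.0 oz; vegetable oil: 196.2 g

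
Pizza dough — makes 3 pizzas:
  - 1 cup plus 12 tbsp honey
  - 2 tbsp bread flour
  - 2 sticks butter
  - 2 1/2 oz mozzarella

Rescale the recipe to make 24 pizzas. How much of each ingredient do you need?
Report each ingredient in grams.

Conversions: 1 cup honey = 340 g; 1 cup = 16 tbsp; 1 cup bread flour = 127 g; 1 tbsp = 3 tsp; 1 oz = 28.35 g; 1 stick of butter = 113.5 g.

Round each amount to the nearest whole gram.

Scaling factor: 24/3 = 8.
honey: (1 cup + 12 tbsp = 1.75 cup) × 8 × 340 g/cup = 4760 g
bread flour: 2 tbsp × 8 ÷ 16 tbsp/cup × 127 g/cup = 127 g
butter: 2 stick × 8 × 113.5 g/stick = 1816 g
mozzarella: 2.5 oz × 8 × 28.35 g/oz = 567 g

honey: 4760 g; bread flour: 127 g; butter: 1816 g; mozzarella: 567 g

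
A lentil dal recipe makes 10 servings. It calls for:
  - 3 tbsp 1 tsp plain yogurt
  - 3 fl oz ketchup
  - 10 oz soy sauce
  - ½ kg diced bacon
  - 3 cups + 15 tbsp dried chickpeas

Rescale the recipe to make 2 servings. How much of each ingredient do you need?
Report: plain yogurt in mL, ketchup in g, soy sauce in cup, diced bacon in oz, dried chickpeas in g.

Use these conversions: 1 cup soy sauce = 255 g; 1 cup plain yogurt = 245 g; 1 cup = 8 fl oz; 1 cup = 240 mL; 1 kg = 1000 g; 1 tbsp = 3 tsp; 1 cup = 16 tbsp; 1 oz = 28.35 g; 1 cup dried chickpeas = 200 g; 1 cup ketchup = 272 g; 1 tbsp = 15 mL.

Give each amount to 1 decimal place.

Scaling factor: 2/10 = 1/5 = 0.2.
plain yogurt: (3 tbsp + 1 tsp = 10/3 tbsp) × 1/5 × 15 mL/tbsp = 10.0 mL
ketchup: 3 fl oz × 1/5 ÷ 8 fl oz/cup × 272 g/cup = 20.4 g
soy sauce: 10 oz × 1/5 × 28.35 g/oz ÷ 255 g/cup ≈ 0.2 cup
diced bacon: 0.5 kg × 1/5 × 1000 g/kg ÷ 28.35 g/oz ≈ 3.5 oz
dried chickpeas: (3 cup + 15 tbsp = 3.9375 cup) × 1/5 × 200 g/cup = 157.5 g

plain yogurt: 10.0 mL; ketchup: 20.4 g; soy sauce: 0.2 cup; diced bacon: 3.5 oz; dried chickpeas: 157.5 g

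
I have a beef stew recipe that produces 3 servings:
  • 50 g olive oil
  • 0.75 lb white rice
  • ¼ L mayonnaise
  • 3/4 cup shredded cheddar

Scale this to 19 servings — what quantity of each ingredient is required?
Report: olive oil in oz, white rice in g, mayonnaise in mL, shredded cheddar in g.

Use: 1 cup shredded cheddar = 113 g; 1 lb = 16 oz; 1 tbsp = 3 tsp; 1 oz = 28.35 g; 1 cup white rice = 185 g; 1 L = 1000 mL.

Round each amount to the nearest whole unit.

olive oil: 11 oz; white rice: 2155 g; mayonnaise: 1583 mL; shredded cheddar: 537 g

Scaling factor: 19/3.
olive oil: 50 g × 19/3 ÷ 28.35 g/oz ≈ 11 oz
white rice: 0.75 lb × 19/3 × 16 oz/lb × 28.35 g/oz ≈ 2155 g
mayonnaise: 0.25 L × 19/3 × 1000 mL/L ≈ 1583 mL
shredded cheddar: 0.75 cup × 19/3 × 113 g/cup ≈ 537 g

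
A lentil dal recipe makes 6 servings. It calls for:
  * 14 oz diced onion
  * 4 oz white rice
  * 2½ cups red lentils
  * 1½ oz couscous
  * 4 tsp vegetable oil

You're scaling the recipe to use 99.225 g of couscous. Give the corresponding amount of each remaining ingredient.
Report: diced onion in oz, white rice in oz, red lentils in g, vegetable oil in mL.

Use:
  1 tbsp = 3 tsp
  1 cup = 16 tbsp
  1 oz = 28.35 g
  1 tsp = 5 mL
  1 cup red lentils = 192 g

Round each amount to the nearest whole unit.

diced onion: 33 oz; white rice: 9 oz; red lentils: 1120 g; vegetable oil: 47 mL

The original recipe has 42.525 g of couscous, so the scaling factor is 99.225 ÷ 42.525 = 7/3.
diced onion: 14 oz × 7/3 ≈ 33 oz
white rice: 4 oz × 7/3 ≈ 9 oz
red lentils: 2.5 cup × 7/3 × 192 g/cup = 1120 g
vegetable oil: 4 tsp × 7/3 × 5 mL/tsp ≈ 47 mL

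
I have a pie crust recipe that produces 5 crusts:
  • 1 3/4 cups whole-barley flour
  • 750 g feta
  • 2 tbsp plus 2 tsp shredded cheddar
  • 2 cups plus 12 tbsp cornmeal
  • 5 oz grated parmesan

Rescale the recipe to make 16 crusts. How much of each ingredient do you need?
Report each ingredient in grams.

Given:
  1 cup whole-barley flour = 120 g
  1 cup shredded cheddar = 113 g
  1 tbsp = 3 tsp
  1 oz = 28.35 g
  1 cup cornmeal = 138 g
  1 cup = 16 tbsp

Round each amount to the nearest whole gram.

whole-barley flour: 672 g; feta: 2400 g; shredded cheddar: 60 g; cornmeal: 1214 g; grated parmesan: 454 g

Scaling factor: 16/5 = 3.2.
whole-barley flour: 1.75 cup × 16/5 × 120 g/cup = 672 g
feta: 750 g × 16/5 = 2400 g
shredded cheddar: (2 tbsp + 2 tsp = 8/3 tbsp) × 16/5 ÷ 16 tbsp/cup × 113 g/cup ≈ 60 g
cornmeal: (2 cup + 12 tbsp = 2.75 cup) × 16/5 × 138 g/cup ≈ 1214 g
grated parmesan: 5 oz × 16/5 × 28.35 g/oz ≈ 454 g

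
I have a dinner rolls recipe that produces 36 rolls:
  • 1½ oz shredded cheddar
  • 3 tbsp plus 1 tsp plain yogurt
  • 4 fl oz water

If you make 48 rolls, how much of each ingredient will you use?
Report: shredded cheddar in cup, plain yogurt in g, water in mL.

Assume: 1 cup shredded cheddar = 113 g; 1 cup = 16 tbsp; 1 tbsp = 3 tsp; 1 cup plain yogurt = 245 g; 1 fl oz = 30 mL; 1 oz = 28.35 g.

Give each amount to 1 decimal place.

shredded cheddar: 0.5 cup; plain yogurt: 68.1 g; water: 160.0 mL

Scaling factor: 48/36 = 4/3.
shredded cheddar: 1.5 oz × 4/3 × 28.35 g/oz ÷ 113 g/cup ≈ 0.5 cup
plain yogurt: (3 tbsp + 1 tsp = 10/3 tbsp) × 4/3 ÷ 16 tbsp/cup × 245 g/cup ≈ 68.1 g
water: 4 fl oz × 4/3 × 30 mL/fl oz = 160.0 mL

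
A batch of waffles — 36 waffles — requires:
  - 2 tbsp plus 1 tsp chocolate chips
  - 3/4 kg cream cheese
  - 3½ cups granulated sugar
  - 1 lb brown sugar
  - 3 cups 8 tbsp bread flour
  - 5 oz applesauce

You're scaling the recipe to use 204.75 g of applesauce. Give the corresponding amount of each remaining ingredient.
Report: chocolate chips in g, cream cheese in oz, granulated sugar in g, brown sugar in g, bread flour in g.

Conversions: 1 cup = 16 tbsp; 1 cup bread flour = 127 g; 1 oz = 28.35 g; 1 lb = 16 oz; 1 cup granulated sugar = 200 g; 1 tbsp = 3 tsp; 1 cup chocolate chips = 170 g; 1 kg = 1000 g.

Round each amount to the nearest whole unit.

The original recipe has 141.75 g of applesauce, so the scaling factor is 204.75 ÷ 141.75 = 13/9.
chocolate chips: (2 tbsp + 1 tsp = 7/3 tbsp) × 13/9 ÷ 16 tbsp/cup × 170 g/cup ≈ 36 g
cream cheese: 0.75 kg × 13/9 × 1000 g/kg ÷ 28.35 g/oz ≈ 38 oz
granulated sugar: 3.5 cup × 13/9 × 200 g/cup ≈ 1011 g
brown sugar: 1 lb × 13/9 × 16 oz/lb × 28.35 g/oz ≈ 655 g
bread flour: (3 cup + 8 tbsp = 3.5 cup) × 13/9 × 127 g/cup ≈ 642 g

chocolate chips: 36 g; cream cheese: 38 oz; granulated sugar: 1011 g; brown sugar: 655 g; bread flour: 642 g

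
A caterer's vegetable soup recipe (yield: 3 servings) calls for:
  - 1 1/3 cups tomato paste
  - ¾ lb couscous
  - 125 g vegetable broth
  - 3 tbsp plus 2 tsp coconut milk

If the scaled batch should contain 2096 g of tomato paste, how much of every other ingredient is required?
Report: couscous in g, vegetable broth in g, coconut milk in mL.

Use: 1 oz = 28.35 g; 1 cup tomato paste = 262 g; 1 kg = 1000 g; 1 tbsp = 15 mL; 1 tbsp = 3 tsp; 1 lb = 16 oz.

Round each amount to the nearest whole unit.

The original recipe has 1048/3 g of tomato paste, so the scaling factor is 2096 ÷ 1048/3 = 6.
couscous: 0.75 lb × 6 × 16 oz/lb × 28.35 g/oz ≈ 2041 g
vegetable broth: 125 g × 6 = 750 g
coconut milk: (3 tbsp + 2 tsp = 11/3 tbsp) × 6 × 15 mL/tbsp = 330 mL

couscous: 2041 g; vegetable broth: 750 g; coconut milk: 330 mL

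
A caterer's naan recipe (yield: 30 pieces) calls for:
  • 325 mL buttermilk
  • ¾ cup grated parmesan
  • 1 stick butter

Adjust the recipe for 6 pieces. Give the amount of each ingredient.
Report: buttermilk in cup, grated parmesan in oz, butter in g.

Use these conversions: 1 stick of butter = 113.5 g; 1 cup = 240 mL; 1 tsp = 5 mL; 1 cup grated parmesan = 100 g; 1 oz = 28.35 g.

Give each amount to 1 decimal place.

Scaling factor: 6/30 = 1/5 = 0.2.
buttermilk: 325 mL × 1/5 ÷ 240 mL/cup ≈ 0.3 cup
grated parmesan: 0.75 cup × 1/5 × 100 g/cup ÷ 28.35 g/oz ≈ 0.5 oz
butter: 1 stick × 1/5 × 113.5 g/stick = 22.7 g

buttermilk: 0.3 cup; grated parmesan: 0.5 oz; butter: 22.7 g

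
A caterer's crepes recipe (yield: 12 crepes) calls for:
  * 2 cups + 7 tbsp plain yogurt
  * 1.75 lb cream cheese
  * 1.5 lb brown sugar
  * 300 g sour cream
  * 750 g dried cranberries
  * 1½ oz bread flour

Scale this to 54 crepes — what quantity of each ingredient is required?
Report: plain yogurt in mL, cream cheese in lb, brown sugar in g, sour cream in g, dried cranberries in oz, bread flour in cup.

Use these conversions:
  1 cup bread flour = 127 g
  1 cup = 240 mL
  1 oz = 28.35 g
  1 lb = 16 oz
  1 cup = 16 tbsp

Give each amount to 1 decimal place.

Scaling factor: 54/12 = 9/2 = 4.5.
plain yogurt: (2 cup + 7 tbsp = 2.4375 cup) × 9/2 × 240 mL/cup = 2632.5 mL
cream cheese: 1.75 lb × 9/2 ≈ 7.9 lb
brown sugar: 1.5 lb × 9/2 × 16 oz/lb × 28.35 g/oz = 3061.8 g
sour cream: 300 g × 9/2 = 1350.0 g
dried cranberries: 750 g × 9/2 ÷ 28.35 g/oz ≈ 119.0 oz
bread flour: 1.5 oz × 9/2 × 28.35 g/oz ÷ 127 g/cup ≈ 1.5 cup

plain yogurt: 2632.5 mL; cream cheese: 7.9 lb; brown sugar: 3061.8 g; sour cream: 1350.0 g; dried cranberries: 119.0 oz; bread flour: 1.5 cup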